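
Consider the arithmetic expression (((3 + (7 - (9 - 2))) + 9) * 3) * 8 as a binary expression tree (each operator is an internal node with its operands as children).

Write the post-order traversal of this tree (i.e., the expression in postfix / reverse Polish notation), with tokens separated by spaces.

3 7 9 2 - - + 9 + 3 * 8 *

Post-order on an expression tree gives postfix notation: for each operator, emit left operand, right operand, then the operator.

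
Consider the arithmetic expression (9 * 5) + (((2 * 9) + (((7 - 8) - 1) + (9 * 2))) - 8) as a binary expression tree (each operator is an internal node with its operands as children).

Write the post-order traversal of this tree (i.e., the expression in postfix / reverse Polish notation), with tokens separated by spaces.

9 5 * 2 9 * 7 8 - 1 - 9 2 * + + 8 - +

Post-order on an expression tree gives postfix notation: for each operator, emit left operand, right operand, then the operator.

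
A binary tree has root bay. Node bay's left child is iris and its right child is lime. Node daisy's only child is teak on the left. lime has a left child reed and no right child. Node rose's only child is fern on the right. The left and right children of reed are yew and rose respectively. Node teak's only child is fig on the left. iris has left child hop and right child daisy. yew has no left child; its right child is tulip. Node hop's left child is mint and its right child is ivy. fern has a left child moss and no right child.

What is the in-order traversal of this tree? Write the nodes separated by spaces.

mint hop ivy iris fig teak daisy bay yew tulip reed rose moss fern lime

In-order visits the left subtree, then the node, then the right subtree.
At bay: go left to iris.
  At iris: go left to hop.
    At hop: go left to mint.
      mint is a leaf — visit mint.
    Visit hop.
    At hop: go right to ivy.
      ivy is a leaf — visit ivy.
  Visit iris.
  At iris: go right to daisy.
    At daisy: go left to teak.
      At teak: go left to fig.
        fig is a leaf — visit fig.
      Visit teak.
      At teak: no right child.
    Visit daisy.
    At daisy: no right child.
Visit bay.
At bay: go right to lime.
  At lime: go left to reed.
    At reed: go left to yew.
      At yew: no left child.
      Visit yew.
      At yew: go right to tulip.
        tulip is a leaf — visit tulip.
    Visit reed.
    At reed: go right to rose.
      At rose: no left child.
      Visit rose.
      At rose: go right to fern.
        At fern: go left to moss.
          moss is a leaf — visit moss.
        Visit fern.
        At fern: no right child.
  Visit lime.
  At lime: no right child.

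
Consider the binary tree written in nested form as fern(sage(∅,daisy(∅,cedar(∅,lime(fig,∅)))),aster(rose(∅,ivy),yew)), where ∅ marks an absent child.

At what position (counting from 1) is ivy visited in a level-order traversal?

Level-order visits nodes level by level from the root, left to right within each level.
Level 0: fern
Level 1: sage, aster
Level 2: daisy, rose, yew
Level 3: cedar, ivy
Level 4: lime
Level 5: fig
Full level-order sequence: fern, sage, aster, daisy, rose, yew, cedar, ivy, lime, fig.

8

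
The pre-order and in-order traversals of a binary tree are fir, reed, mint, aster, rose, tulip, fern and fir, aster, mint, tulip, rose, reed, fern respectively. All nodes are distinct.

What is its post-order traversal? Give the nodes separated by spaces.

aster tulip rose mint fern reed fir

The first element of pre-order is the root; it splits in-order into left and right subtrees.
Root fir: left subtree has 0 nodes { }, right has 6 {aster, mint, tulip, rose, reed, fern}.
  Root reed: left subtree has 4 nodes {aster, mint, tulip, rose}, right has 1 {fern}.
    Root mint: left subtree has 1 node {aster}, right has 2 {tulip, rose}.
      Root rose: left subtree has 1 node {tulip}, right has 0 { }.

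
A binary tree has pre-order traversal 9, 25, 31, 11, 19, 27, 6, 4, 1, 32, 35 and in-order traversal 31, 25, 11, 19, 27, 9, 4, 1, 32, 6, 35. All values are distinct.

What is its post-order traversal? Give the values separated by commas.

31, 27, 19, 11, 25, 32, 1, 4, 35, 6, 9

The first element of pre-order is the root; it splits in-order into left and right subtrees.
Root 9: left subtree has 5 nodes {31, 25, 11, 19, 27}, right has 5 {4, 1, 32, 6, 35}.
  Root 25: left subtree has 1 node {31}, right has 3 {11, 19, 27}.
    Root 11: left subtree has 0 nodes { }, right has 2 {19, 27}.
      Root 19: left subtree has 0 nodes { }, right has 1 {27}.
  Root 6: left subtree has 3 nodes {4, 1, 32}, right has 1 {35}.
    Root 4: left subtree has 0 nodes { }, right has 2 {1, 32}.
      Root 1: left subtree has 0 nodes { }, right has 1 {32}.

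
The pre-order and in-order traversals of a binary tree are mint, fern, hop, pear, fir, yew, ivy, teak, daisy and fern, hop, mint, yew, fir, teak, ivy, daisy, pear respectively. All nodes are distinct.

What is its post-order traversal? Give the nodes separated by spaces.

hop fern yew teak daisy ivy fir pear mint

The first element of pre-order is the root; it splits in-order into left and right subtrees.
Root mint: left subtree has 2 nodes {fern, hop}, right has 6 {yew, fir, teak, ivy, daisy, pear}.
  Root fern: left subtree has 0 nodes { }, right has 1 {hop}.
  Root pear: left subtree has 5 nodes {yew, fir, teak, ivy, daisy}, right has 0 { }.
    Root fir: left subtree has 1 node {yew}, right has 3 {teak, ivy, daisy}.
      Root ivy: left subtree has 1 node {teak}, right has 1 {daisy}.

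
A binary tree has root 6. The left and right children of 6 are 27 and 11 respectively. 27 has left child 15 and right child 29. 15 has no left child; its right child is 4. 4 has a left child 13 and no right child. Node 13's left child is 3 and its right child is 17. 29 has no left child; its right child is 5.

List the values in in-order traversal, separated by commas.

In-order visits the left subtree, then the node, then the right subtree.
At 6: go left to 27.
  At 27: go left to 15.
    At 15: no left child.
    Visit 15.
    At 15: go right to 4.
      At 4: go left to 13.
        At 13: go left to 3.
          3 is a leaf — visit 3.
        Visit 13.
        At 13: go right to 17.
          17 is a leaf — visit 17.
      Visit 4.
      At 4: no right child.
  Visit 27.
  At 27: go right to 29.
    At 29: no left child.
    Visit 29.
    At 29: go right to 5.
      5 is a leaf — visit 5.
Visit 6.
At 6: go right to 11.
  11 is a leaf — visit 11.

15, 3, 13, 17, 4, 27, 29, 5, 6, 11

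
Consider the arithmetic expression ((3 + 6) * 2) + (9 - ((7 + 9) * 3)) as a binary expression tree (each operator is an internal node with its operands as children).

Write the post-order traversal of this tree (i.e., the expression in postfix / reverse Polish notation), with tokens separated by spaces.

3 6 + 2 * 9 7 9 + 3 * - +

Post-order on an expression tree gives postfix notation: for each operator, emit left operand, right operand, then the operator.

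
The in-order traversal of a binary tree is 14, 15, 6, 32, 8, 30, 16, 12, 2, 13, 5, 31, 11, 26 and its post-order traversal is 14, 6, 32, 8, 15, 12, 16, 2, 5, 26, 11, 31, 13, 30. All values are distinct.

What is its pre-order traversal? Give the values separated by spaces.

The last element of post-order is the root; it splits in-order into left and right subtrees.
Root 30: left subtree has 5 nodes {14, 15, 6, 32, 8}, right has 8 {16, 12, 2, 13, 5, 31, 11, 26}.
  Root 15: left subtree has 1 node {14}, right has 3 {6, 32, 8}.
    Root 8: left subtree has 2 nodes {6, 32}, right has 0 { }.
      Root 32: left subtree has 1 node {6}, right has 0 { }.
  Root 13: left subtree has 3 nodes {16, 12, 2}, right has 4 {5, 31, 11, 26}.
    Root 2: left subtree has 2 nodes {16, 12}, right has 0 { }.
      Root 16: left subtree has 0 nodes { }, right has 1 {12}.
    Root 31: left subtree has 1 node {5}, right has 2 {11, 26}.
      Root 11: left subtree has 0 nodes { }, right has 1 {26}.

30 15 14 8 32 6 13 2 16 12 31 5 11 26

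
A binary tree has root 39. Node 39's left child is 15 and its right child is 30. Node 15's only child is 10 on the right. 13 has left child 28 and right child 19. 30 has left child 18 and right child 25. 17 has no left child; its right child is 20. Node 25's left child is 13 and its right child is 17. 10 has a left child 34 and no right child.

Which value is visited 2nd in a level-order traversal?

15

Level-order visits nodes level by level from the root, left to right within each level.
Level 0: 39
Level 1: 15, 30
Level 2: 10, 18, 25
Level 3: 34, 13, 17
Level 4: 28, 19, 20
Full level-order sequence: 39, 15, 30, 10, 18, 25, 34, 13, 17, 28, 19, 20.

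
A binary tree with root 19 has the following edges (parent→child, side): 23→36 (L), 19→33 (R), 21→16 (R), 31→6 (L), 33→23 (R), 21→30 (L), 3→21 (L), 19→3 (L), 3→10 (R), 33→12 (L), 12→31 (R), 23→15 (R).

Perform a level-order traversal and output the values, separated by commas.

Level-order visits nodes level by level from the root, left to right within each level.
Level 0: 19
Level 1: 3, 33
Level 2: 21, 10, 12, 23
Level 3: 30, 16, 31, 36, 15
Level 4: 6

19, 3, 33, 21, 10, 12, 23, 30, 16, 31, 36, 15, 6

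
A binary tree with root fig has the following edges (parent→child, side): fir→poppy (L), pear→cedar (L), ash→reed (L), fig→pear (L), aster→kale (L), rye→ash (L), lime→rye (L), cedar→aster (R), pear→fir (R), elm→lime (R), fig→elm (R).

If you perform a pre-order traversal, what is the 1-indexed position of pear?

Pre-order visits the node, then its left subtree, then its right subtree.
Visit fig.
At fig: go left to pear.
  Visit pear.
  At pear: go left to cedar.
    Visit cedar.
    At cedar: no left child.
    At cedar: go right to aster.
      Visit aster.
      At aster: go left to kale.
        kale is a leaf — visit kale.
      At aster: no right child.
  At pear: go right to fir.
    Visit fir.
    At fir: go left to poppy.
      poppy is a leaf — visit poppy.
    At fir: no right child.
At fig: go right to elm.
  Visit elm.
  At elm: no left child.
  At elm: go right to lime.
    Visit lime.
    At lime: go left to rye.
      Visit rye.
      At rye: go left to ash.
        Visit ash.
        At ash: go left to reed.
          reed is a leaf — visit reed.
        At ash: no right child.
      At rye: no right child.
    At lime: no right child.
Full pre-order sequence: fig, pear, cedar, aster, kale, fir, poppy, elm, lime, rye, ash, reed.

2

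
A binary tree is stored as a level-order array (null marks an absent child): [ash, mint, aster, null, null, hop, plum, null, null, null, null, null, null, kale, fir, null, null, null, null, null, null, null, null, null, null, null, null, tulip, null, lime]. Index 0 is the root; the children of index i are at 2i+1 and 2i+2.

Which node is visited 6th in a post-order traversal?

Post-order visits the left subtree, then the right subtree, then the node.
At ash: go left to mint.
  mint is a leaf — visit mint.
At ash: go right to aster.
  At aster: go left to hop.
    hop is a leaf — visit hop.
  At aster: go right to plum.
    At plum: go left to kale.
      At kale: go left to tulip.
        tulip is a leaf — visit tulip.
      At kale: no right child.
      Visit kale.
    At plum: go right to fir.
      At fir: go left to lime.
        lime is a leaf — visit lime.
      At fir: no right child.
      Visit fir.
    Visit plum.
  Visit aster.
Visit ash.
Full post-order sequence: mint, hop, tulip, kale, lime, fir, plum, aster, ash.

fir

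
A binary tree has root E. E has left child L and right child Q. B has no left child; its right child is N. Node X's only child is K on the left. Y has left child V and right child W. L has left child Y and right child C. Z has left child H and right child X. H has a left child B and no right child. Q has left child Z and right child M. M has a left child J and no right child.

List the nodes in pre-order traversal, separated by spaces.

Pre-order visits the node, then its left subtree, then its right subtree.
Visit E.
At E: go left to L.
  Visit L.
  At L: go left to Y.
    Visit Y.
    At Y: go left to V.
      V is a leaf — visit V.
    At Y: go right to W.
      W is a leaf — visit W.
  At L: go right to C.
    C is a leaf — visit C.
At E: go right to Q.
  Visit Q.
  At Q: go left to Z.
    Visit Z.
    At Z: go left to H.
      Visit H.
      At H: go left to B.
        Visit B.
        At B: no left child.
        At B: go right to N.
          N is a leaf — visit N.
      At H: no right child.
    At Z: go right to X.
      Visit X.
      At X: go left to K.
        K is a leaf — visit K.
      At X: no right child.
  At Q: go right to M.
    Visit M.
    At M: go left to J.
      J is a leaf — visit J.
    At M: no right child.

E L Y V W C Q Z H B N X K M J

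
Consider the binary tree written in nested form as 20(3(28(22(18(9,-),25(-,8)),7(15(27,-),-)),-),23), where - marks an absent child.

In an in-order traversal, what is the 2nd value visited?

18

In-order visits the left subtree, then the node, then the right subtree.
At 20: go left to 3.
  At 3: go left to 28.
    At 28: go left to 22.
      At 22: go left to 18.
        At 18: go left to 9.
          9 is a leaf — visit 9.
        Visit 18.
        At 18: no right child.
      Visit 22.
      At 22: go right to 25.
        At 25: no left child.
        Visit 25.
        At 25: go right to 8.
          8 is a leaf — visit 8.
    Visit 28.
    At 28: go right to 7.
      At 7: go left to 15.
        At 15: go left to 27.
          27 is a leaf — visit 27.
        Visit 15.
        At 15: no right child.
      Visit 7.
      At 7: no right child.
  Visit 3.
  At 3: no right child.
Visit 20.
At 20: go right to 23.
  23 is a leaf — visit 23.
Full in-order sequence: 9, 18, 22, 25, 8, 28, 27, 15, 7, 3, 20, 23.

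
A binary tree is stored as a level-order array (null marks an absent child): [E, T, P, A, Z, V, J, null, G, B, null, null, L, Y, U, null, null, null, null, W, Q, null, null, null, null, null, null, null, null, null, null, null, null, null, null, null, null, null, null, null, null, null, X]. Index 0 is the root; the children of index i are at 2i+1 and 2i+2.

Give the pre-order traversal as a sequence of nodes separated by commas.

E, T, A, G, Z, B, W, Q, X, P, V, L, J, Y, U

Pre-order visits the node, then its left subtree, then its right subtree.
Visit E.
At E: go left to T.
  Visit T.
  At T: go left to A.
    Visit A.
    At A: no left child.
    At A: go right to G.
      G is a leaf — visit G.
  At T: go right to Z.
    Visit Z.
    At Z: go left to B.
      Visit B.
      At B: go left to W.
        W is a leaf — visit W.
      At B: go right to Q.
        Visit Q.
        At Q: no left child.
        At Q: go right to X.
          X is a leaf — visit X.
    At Z: no right child.
At E: go right to P.
  Visit P.
  At P: go left to V.
    Visit V.
    At V: no left child.
    At V: go right to L.
      L is a leaf — visit L.
  At P: go right to J.
    Visit J.
    At J: go left to Y.
      Y is a leaf — visit Y.
    At J: go right to U.
      U is a leaf — visit U.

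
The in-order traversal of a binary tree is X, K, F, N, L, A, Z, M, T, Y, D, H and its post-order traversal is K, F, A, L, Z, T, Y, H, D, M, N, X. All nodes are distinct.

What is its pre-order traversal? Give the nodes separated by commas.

The last element of post-order is the root; it splits in-order into left and right subtrees.
Root X: left subtree has 0 nodes { }, right has 11 {K, F, N, L, A, Z, M, T, Y, D, H}.
  Root N: left subtree has 2 nodes {K, F}, right has 8 {L, A, Z, M, T, Y, D, H}.
    Root F: left subtree has 1 node {K}, right has 0 { }.
    Root M: left subtree has 3 nodes {L, A, Z}, right has 4 {T, Y, D, H}.
      Root Z: left subtree has 2 nodes {L, A}, right has 0 { }.
        Root L: left subtree has 0 nodes { }, right has 1 {A}.
      Root D: left subtree has 2 nodes {T, Y}, right has 1 {H}.
        Root Y: left subtree has 1 node {T}, right has 0 { }.

X, N, F, K, M, Z, L, A, D, Y, T, H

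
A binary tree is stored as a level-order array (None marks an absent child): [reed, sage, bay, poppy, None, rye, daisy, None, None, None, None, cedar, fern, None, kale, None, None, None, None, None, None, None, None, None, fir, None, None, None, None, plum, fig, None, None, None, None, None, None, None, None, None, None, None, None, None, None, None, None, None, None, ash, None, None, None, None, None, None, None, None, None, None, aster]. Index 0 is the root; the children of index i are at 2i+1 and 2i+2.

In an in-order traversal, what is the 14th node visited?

In-order visits the left subtree, then the node, then the right subtree.
At reed: go left to sage.
  At sage: go left to poppy.
    poppy is a leaf — visit poppy.
  Visit sage.
  At sage: no right child.
Visit reed.
At reed: go right to bay.
  At bay: go left to rye.
    At rye: go left to cedar.
      At cedar: no left child.
      Visit cedar.
      At cedar: go right to fir.
        At fir: go left to ash.
          ash is a leaf — visit ash.
        Visit fir.
        At fir: no right child.
    Visit rye.
    At rye: go right to fern.
      fern is a leaf — visit fern.
  Visit bay.
  At bay: go right to daisy.
    At daisy: no left child.
    Visit daisy.
    At daisy: go right to kale.
      At kale: go left to plum.
        At plum: no left child.
        Visit plum.
        At plum: go right to aster.
          aster is a leaf — visit aster.
      Visit kale.
      At kale: go right to fig.
        fig is a leaf — visit fig.
Full in-order sequence: poppy, sage, reed, cedar, ash, fir, rye, fern, bay, daisy, plum, aster, kale, fig.

fig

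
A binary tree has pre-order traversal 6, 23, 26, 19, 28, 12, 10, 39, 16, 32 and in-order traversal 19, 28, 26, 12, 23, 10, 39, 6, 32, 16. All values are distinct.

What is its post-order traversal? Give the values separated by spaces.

28 19 12 26 39 10 23 32 16 6

The first element of pre-order is the root; it splits in-order into left and right subtrees.
Root 6: left subtree has 7 nodes {19, 28, 26, 12, 23, 10, 39}, right has 2 {32, 16}.
  Root 23: left subtree has 4 nodes {19, 28, 26, 12}, right has 2 {10, 39}.
    Root 26: left subtree has 2 nodes {19, 28}, right has 1 {12}.
      Root 19: left subtree has 0 nodes { }, right has 1 {28}.
    Root 10: left subtree has 0 nodes { }, right has 1 {39}.
  Root 16: left subtree has 1 node {32}, right has 0 { }.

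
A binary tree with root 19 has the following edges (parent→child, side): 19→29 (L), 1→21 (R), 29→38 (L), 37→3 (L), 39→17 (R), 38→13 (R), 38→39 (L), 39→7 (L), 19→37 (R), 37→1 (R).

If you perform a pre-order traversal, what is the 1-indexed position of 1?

10

Pre-order visits the node, then its left subtree, then its right subtree.
Visit 19.
At 19: go left to 29.
  Visit 29.
  At 29: go left to 38.
    Visit 38.
    At 38: go left to 39.
      Visit 39.
      At 39: go left to 7.
        7 is a leaf — visit 7.
      At 39: go right to 17.
        17 is a leaf — visit 17.
    At 38: go right to 13.
      13 is a leaf — visit 13.
  At 29: no right child.
At 19: go right to 37.
  Visit 37.
  At 37: go left to 3.
    3 is a leaf — visit 3.
  At 37: go right to 1.
    Visit 1.
    At 1: no left child.
    At 1: go right to 21.
      21 is a leaf — visit 21.
Full pre-order sequence: 19, 29, 38, 39, 7, 17, 13, 37, 3, 1, 21.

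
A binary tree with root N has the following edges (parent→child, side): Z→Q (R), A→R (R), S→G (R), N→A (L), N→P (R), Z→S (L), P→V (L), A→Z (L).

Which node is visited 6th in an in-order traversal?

In-order visits the left subtree, then the node, then the right subtree.
At N: go left to A.
  At A: go left to Z.
    At Z: go left to S.
      At S: no left child.
      Visit S.
      At S: go right to G.
        G is a leaf — visit G.
    Visit Z.
    At Z: go right to Q.
      Q is a leaf — visit Q.
  Visit A.
  At A: go right to R.
    R is a leaf — visit R.
Visit N.
At N: go right to P.
  At P: go left to V.
    V is a leaf — visit V.
  Visit P.
  At P: no right child.
Full in-order sequence: S, G, Z, Q, A, R, N, V, P.

R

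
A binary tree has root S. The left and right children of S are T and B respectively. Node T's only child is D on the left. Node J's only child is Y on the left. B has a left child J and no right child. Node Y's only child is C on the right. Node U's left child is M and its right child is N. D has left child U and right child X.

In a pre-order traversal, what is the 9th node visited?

J

Pre-order visits the node, then its left subtree, then its right subtree.
Visit S.
At S: go left to T.
  Visit T.
  At T: go left to D.
    Visit D.
    At D: go left to U.
      Visit U.
      At U: go left to M.
        M is a leaf — visit M.
      At U: go right to N.
        N is a leaf — visit N.
    At D: go right to X.
      X is a leaf — visit X.
  At T: no right child.
At S: go right to B.
  Visit B.
  At B: go left to J.
    Visit J.
    At J: go left to Y.
      Visit Y.
      At Y: no left child.
      At Y: go right to C.
        C is a leaf — visit C.
    At J: no right child.
  At B: no right child.
Full pre-order sequence: S, T, D, U, M, N, X, B, J, Y, C.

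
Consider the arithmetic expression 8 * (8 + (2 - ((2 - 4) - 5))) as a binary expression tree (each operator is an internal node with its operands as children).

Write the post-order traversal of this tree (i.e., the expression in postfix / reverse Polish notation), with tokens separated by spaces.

Post-order on an expression tree gives postfix notation: for each operator, emit left operand, right operand, then the operator.

8 8 2 2 4 - 5 - - + *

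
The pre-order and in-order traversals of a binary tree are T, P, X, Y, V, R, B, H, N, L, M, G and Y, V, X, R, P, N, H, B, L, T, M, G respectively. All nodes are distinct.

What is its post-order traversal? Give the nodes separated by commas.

The first element of pre-order is the root; it splits in-order into left and right subtrees.
Root T: left subtree has 9 nodes {Y, V, X, R, P, N, H, B, L}, right has 2 {M, G}.
  Root P: left subtree has 4 nodes {Y, V, X, R}, right has 4 {N, H, B, L}.
    Root X: left subtree has 2 nodes {Y, V}, right has 1 {R}.
      Root Y: left subtree has 0 nodes { }, right has 1 {V}.
    Root B: left subtree has 2 nodes {N, H}, right has 1 {L}.
      Root H: left subtree has 1 node {N}, right has 0 { }.
  Root M: left subtree has 0 nodes { }, right has 1 {G}.

V, Y, R, X, N, H, L, B, P, G, M, T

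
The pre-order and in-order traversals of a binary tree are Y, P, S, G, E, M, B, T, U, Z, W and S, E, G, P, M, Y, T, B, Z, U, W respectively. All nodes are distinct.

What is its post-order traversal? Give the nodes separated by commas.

E, G, S, M, P, T, Z, W, U, B, Y

The first element of pre-order is the root; it splits in-order into left and right subtrees.
Root Y: left subtree has 5 nodes {S, E, G, P, M}, right has 5 {T, B, Z, U, W}.
  Root P: left subtree has 3 nodes {S, E, G}, right has 1 {M}.
    Root S: left subtree has 0 nodes { }, right has 2 {E, G}.
      Root G: left subtree has 1 node {E}, right has 0 { }.
  Root B: left subtree has 1 node {T}, right has 3 {Z, U, W}.
    Root U: left subtree has 1 node {Z}, right has 1 {W}.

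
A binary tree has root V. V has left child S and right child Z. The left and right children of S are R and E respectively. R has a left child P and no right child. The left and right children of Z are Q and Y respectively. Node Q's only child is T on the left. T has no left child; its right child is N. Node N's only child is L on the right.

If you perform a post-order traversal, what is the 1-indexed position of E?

3

Post-order visits the left subtree, then the right subtree, then the node.
At V: go left to S.
  At S: go left to R.
    At R: go left to P.
      P is a leaf — visit P.
    At R: no right child.
    Visit R.
  At S: go right to E.
    E is a leaf — visit E.
  Visit S.
At V: go right to Z.
  At Z: go left to Q.
    At Q: go left to T.
      At T: no left child.
      At T: go right to N.
        At N: no left child.
        At N: go right to L.
          L is a leaf — visit L.
        Visit N.
      Visit T.
    At Q: no right child.
    Visit Q.
  At Z: go right to Y.
    Y is a leaf — visit Y.
  Visit Z.
Visit V.
Full post-order sequence: P, R, E, S, L, N, T, Q, Y, Z, V.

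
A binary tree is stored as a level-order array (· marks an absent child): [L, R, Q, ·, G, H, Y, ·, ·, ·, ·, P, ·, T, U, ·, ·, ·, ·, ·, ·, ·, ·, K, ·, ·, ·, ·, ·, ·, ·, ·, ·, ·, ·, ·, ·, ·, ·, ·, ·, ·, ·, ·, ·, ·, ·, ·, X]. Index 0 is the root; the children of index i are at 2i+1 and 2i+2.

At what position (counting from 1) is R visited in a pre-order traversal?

2

Pre-order visits the node, then its left subtree, then its right subtree.
Visit L.
At L: go left to R.
  Visit R.
  At R: no left child.
  At R: go right to G.
    G is a leaf — visit G.
At L: go right to Q.
  Visit Q.
  At Q: go left to H.
    Visit H.
    At H: go left to P.
      Visit P.
      At P: go left to K.
        Visit K.
        At K: no left child.
        At K: go right to X.
          X is a leaf — visit X.
      At P: no right child.
    At H: no right child.
  At Q: go right to Y.
    Visit Y.
    At Y: go left to T.
      T is a leaf — visit T.
    At Y: go right to U.
      U is a leaf — visit U.
Full pre-order sequence: L, R, G, Q, H, P, K, X, Y, T, U.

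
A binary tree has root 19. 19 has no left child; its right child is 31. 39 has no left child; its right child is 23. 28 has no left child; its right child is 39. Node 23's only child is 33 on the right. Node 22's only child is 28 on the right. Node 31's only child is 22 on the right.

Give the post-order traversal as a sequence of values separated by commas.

Post-order visits the left subtree, then the right subtree, then the node.
At 19: no left child.
At 19: go right to 31.
  At 31: no left child.
  At 31: go right to 22.
    At 22: no left child.
    At 22: go right to 28.
      At 28: no left child.
      At 28: go right to 39.
        At 39: no left child.
        At 39: go right to 23.
          At 23: no left child.
          At 23: go right to 33.
            33 is a leaf — visit 33.
          Visit 23.
        Visit 39.
      Visit 28.
    Visit 22.
  Visit 31.
Visit 19.

33, 23, 39, 28, 22, 31, 19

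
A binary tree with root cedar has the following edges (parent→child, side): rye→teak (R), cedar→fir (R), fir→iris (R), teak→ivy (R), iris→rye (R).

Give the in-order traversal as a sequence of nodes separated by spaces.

cedar fir iris rye teak ivy

In-order visits the left subtree, then the node, then the right subtree.
At cedar: no left child.
Visit cedar.
At cedar: go right to fir.
  At fir: no left child.
  Visit fir.
  At fir: go right to iris.
    At iris: no left child.
    Visit iris.
    At iris: go right to rye.
      At rye: no left child.
      Visit rye.
      At rye: go right to teak.
        At teak: no left child.
        Visit teak.
        At teak: go right to ivy.
          ivy is a leaf — visit ivy.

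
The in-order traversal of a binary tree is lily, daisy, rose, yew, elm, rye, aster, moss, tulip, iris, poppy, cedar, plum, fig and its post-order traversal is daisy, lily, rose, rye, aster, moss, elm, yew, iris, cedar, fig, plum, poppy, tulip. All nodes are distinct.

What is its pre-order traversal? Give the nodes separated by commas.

tulip, yew, rose, lily, daisy, elm, moss, aster, rye, poppy, iris, plum, cedar, fig

The last element of post-order is the root; it splits in-order into left and right subtrees.
Root tulip: left subtree has 8 nodes {lily, daisy, rose, yew, elm, rye, aster, moss}, right has 5 {iris, poppy, cedar, plum, fig}.
  Root yew: left subtree has 3 nodes {lily, daisy, rose}, right has 4 {elm, rye, aster, moss}.
    Root rose: left subtree has 2 nodes {lily, daisy}, right has 0 { }.
      Root lily: left subtree has 0 nodes { }, right has 1 {daisy}.
    Root elm: left subtree has 0 nodes { }, right has 3 {rye, aster, moss}.
      Root moss: left subtree has 2 nodes {rye, aster}, right has 0 { }.
        Root aster: left subtree has 1 node {rye}, right has 0 { }.
  Root poppy: left subtree has 1 node {iris}, right has 3 {cedar, plum, fig}.
    Root plum: left subtree has 1 node {cedar}, right has 1 {fig}.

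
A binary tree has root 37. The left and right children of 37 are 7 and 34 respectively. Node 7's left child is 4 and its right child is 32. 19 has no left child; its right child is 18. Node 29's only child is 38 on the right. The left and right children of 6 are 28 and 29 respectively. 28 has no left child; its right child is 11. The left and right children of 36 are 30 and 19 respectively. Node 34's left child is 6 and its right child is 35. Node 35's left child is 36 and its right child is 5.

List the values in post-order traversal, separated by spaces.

4 32 7 11 28 38 29 6 30 18 19 36 5 35 34 37

Post-order visits the left subtree, then the right subtree, then the node.
At 37: go left to 7.
  At 7: go left to 4.
    4 is a leaf — visit 4.
  At 7: go right to 32.
    32 is a leaf — visit 32.
  Visit 7.
At 37: go right to 34.
  At 34: go left to 6.
    At 6: go left to 28.
      At 28: no left child.
      At 28: go right to 11.
        11 is a leaf — visit 11.
      Visit 28.
    At 6: go right to 29.
      At 29: no left child.
      At 29: go right to 38.
        38 is a leaf — visit 38.
      Visit 29.
    Visit 6.
  At 34: go right to 35.
    At 35: go left to 36.
      At 36: go left to 30.
        30 is a leaf — visit 30.
      At 36: go right to 19.
        At 19: no left child.
        At 19: go right to 18.
          18 is a leaf — visit 18.
        Visit 19.
      Visit 36.
    At 35: go right to 5.
      5 is a leaf — visit 5.
    Visit 35.
  Visit 34.
Visit 37.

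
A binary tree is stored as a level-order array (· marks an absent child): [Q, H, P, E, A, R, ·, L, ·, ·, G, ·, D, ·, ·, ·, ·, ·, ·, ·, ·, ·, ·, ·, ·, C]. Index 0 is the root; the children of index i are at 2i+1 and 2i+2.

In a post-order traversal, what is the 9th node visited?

Post-order visits the left subtree, then the right subtree, then the node.
At Q: go left to H.
  At H: go left to E.
    At E: go left to L.
      L is a leaf — visit L.
    At E: no right child.
    Visit E.
  At H: go right to A.
    At A: no left child.
    At A: go right to G.
      G is a leaf — visit G.
    Visit A.
  Visit H.
At Q: go right to P.
  At P: go left to R.
    At R: no left child.
    At R: go right to D.
      At D: go left to C.
        C is a leaf — visit C.
      At D: no right child.
      Visit D.
    Visit R.
  At P: no right child.
  Visit P.
Visit Q.
Full post-order sequence: L, E, G, A, H, C, D, R, P, Q.

P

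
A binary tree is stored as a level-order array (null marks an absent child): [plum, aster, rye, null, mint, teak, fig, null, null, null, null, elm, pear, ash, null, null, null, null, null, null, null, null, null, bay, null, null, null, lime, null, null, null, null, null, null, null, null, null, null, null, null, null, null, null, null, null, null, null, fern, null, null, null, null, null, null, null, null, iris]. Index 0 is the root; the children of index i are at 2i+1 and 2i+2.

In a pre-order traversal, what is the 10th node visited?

fig

Pre-order visits the node, then its left subtree, then its right subtree.
Visit plum.
At plum: go left to aster.
  Visit aster.
  At aster: no left child.
  At aster: go right to mint.
    mint is a leaf — visit mint.
At plum: go right to rye.
  Visit rye.
  At rye: go left to teak.
    Visit teak.
    At teak: go left to elm.
      Visit elm.
      At elm: go left to bay.
        Visit bay.
        At bay: go left to fern.
          fern is a leaf — visit fern.
        At bay: no right child.
      At elm: no right child.
    At teak: go right to pear.
      pear is a leaf — visit pear.
  At rye: go right to fig.
    Visit fig.
    At fig: go left to ash.
      Visit ash.
      At ash: go left to lime.
        Visit lime.
        At lime: no left child.
        At lime: go right to iris.
          iris is a leaf — visit iris.
      At ash: no right child.
    At fig: no right child.
Full pre-order sequence: plum, aster, mint, rye, teak, elm, bay, fern, pear, fig, ash, lime, iris.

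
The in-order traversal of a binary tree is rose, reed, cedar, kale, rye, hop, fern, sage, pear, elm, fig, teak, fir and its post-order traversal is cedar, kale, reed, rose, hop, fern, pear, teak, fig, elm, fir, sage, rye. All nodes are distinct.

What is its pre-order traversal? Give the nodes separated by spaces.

The last element of post-order is the root; it splits in-order into left and right subtrees.
Root rye: left subtree has 4 nodes {rose, reed, cedar, kale}, right has 8 {hop, fern, sage, pear, elm, fig, teak, fir}.
  Root rose: left subtree has 0 nodes { }, right has 3 {reed, cedar, kale}.
    Root reed: left subtree has 0 nodes { }, right has 2 {cedar, kale}.
      Root kale: left subtree has 1 node {cedar}, right has 0 { }.
  Root sage: left subtree has 2 nodes {hop, fern}, right has 5 {pear, elm, fig, teak, fir}.
    Root fern: left subtree has 1 node {hop}, right has 0 { }.
    Root fir: left subtree has 4 nodes {pear, elm, fig, teak}, right has 0 { }.
      Root elm: left subtree has 1 node {pear}, right has 2 {fig, teak}.
        Root fig: left subtree has 0 nodes { }, right has 1 {teak}.

rye rose reed kale cedar sage fern hop fir elm pear fig teak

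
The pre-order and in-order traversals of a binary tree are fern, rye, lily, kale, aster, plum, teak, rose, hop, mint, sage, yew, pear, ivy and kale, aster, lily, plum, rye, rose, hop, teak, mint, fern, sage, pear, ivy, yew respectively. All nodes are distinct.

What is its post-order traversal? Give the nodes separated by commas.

aster, kale, plum, lily, hop, rose, mint, teak, rye, ivy, pear, yew, sage, fern

The first element of pre-order is the root; it splits in-order into left and right subtrees.
Root fern: left subtree has 9 nodes {kale, aster, lily, plum, rye, rose, hop, teak, mint}, right has 4 {sage, pear, ivy, yew}.
  Root rye: left subtree has 4 nodes {kale, aster, lily, plum}, right has 4 {rose, hop, teak, mint}.
    Root lily: left subtree has 2 nodes {kale, aster}, right has 1 {plum}.
      Root kale: left subtree has 0 nodes { }, right has 1 {aster}.
    Root teak: left subtree has 2 nodes {rose, hop}, right has 1 {mint}.
      Root rose: left subtree has 0 nodes { }, right has 1 {hop}.
  Root sage: left subtree has 0 nodes { }, right has 3 {pear, ivy, yew}.
    Root yew: left subtree has 2 nodes {pear, ivy}, right has 0 { }.
      Root pear: left subtree has 0 nodes { }, right has 1 {ivy}.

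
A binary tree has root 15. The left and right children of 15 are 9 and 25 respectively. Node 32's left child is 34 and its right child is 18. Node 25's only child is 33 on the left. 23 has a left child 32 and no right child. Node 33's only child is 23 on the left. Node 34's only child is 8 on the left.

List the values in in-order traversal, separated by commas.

9, 15, 8, 34, 32, 18, 23, 33, 25

In-order visits the left subtree, then the node, then the right subtree.
At 15: go left to 9.
  9 is a leaf — visit 9.
Visit 15.
At 15: go right to 25.
  At 25: go left to 33.
    At 33: go left to 23.
      At 23: go left to 32.
        At 32: go left to 34.
          At 34: go left to 8.
            8 is a leaf — visit 8.
          Visit 34.
          At 34: no right child.
        Visit 32.
        At 32: go right to 18.
          18 is a leaf — visit 18.
      Visit 23.
      At 23: no right child.
    Visit 33.
    At 33: no right child.
  Visit 25.
  At 25: no right child.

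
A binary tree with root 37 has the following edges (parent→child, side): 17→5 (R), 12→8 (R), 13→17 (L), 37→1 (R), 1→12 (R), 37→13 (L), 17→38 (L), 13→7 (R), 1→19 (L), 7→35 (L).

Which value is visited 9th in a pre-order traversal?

Pre-order visits the node, then its left subtree, then its right subtree.
Visit 37.
At 37: go left to 13.
  Visit 13.
  At 13: go left to 17.
    Visit 17.
    At 17: go left to 38.
      38 is a leaf — visit 38.
    At 17: go right to 5.
      5 is a leaf — visit 5.
  At 13: go right to 7.
    Visit 7.
    At 7: go left to 35.
      35 is a leaf — visit 35.
    At 7: no right child.
At 37: go right to 1.
  Visit 1.
  At 1: go left to 19.
    19 is a leaf — visit 19.
  At 1: go right to 12.
    Visit 12.
    At 12: no left child.
    At 12: go right to 8.
      8 is a leaf — visit 8.
Full pre-order sequence: 37, 13, 17, 38, 5, 7, 35, 1, 19, 12, 8.

19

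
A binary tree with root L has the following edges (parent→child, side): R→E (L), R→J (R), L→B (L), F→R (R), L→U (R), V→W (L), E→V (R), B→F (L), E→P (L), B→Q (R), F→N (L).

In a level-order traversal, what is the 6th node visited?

N

Level-order visits nodes level by level from the root, left to right within each level.
Level 0: L
Level 1: B, U
Level 2: F, Q
Level 3: N, R
Level 4: E, J
Level 5: P, V
Level 6: W
Full level-order sequence: L, B, U, F, Q, N, R, E, J, P, V, W.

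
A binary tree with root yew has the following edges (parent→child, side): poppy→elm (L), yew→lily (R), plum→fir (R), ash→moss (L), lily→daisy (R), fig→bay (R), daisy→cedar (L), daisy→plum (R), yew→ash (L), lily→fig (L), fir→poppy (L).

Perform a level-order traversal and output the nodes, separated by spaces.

Level-order visits nodes level by level from the root, left to right within each level.
Level 0: yew
Level 1: ash, lily
Level 2: moss, fig, daisy
Level 3: bay, cedar, plum
Level 4: fir
Level 5: poppy
Level 6: elm

yew ash lily moss fig daisy bay cedar plum fir poppy elm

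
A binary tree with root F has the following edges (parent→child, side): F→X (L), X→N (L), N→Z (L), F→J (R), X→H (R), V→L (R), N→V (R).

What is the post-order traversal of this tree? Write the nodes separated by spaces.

Post-order visits the left subtree, then the right subtree, then the node.
At F: go left to X.
  At X: go left to N.
    At N: go left to Z.
      Z is a leaf — visit Z.
    At N: go right to V.
      At V: no left child.
      At V: go right to L.
        L is a leaf — visit L.
      Visit V.
    Visit N.
  At X: go right to H.
    H is a leaf — visit H.
  Visit X.
At F: go right to J.
  J is a leaf — visit J.
Visit F.

Z L V N H X J F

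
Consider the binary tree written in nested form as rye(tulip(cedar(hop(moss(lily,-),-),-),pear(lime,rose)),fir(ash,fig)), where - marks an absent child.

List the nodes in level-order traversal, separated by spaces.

rye tulip fir cedar pear ash fig hop lime rose moss lily

Level-order visits nodes level by level from the root, left to right within each level.
Level 0: rye
Level 1: tulip, fir
Level 2: cedar, pear, ash, fig
Level 3: hop, lime, rose
Level 4: moss
Level 5: lily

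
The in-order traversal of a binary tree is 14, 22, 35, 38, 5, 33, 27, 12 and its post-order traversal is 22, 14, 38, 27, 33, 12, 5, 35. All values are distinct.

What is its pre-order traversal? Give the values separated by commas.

The last element of post-order is the root; it splits in-order into left and right subtrees.
Root 35: left subtree has 2 nodes {14, 22}, right has 5 {38, 5, 33, 27, 12}.
  Root 14: left subtree has 0 nodes { }, right has 1 {22}.
  Root 5: left subtree has 1 node {38}, right has 3 {33, 27, 12}.
    Root 12: left subtree has 2 nodes {33, 27}, right has 0 { }.
      Root 33: left subtree has 0 nodes { }, right has 1 {27}.

35, 14, 22, 5, 38, 12, 33, 27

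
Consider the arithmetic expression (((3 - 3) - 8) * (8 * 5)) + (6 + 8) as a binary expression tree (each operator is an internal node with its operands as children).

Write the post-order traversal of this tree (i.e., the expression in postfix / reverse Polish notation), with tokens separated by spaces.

3 3 - 8 - 8 5 * * 6 8 + +

Post-order on an expression tree gives postfix notation: for each operator, emit left operand, right operand, then the operator.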